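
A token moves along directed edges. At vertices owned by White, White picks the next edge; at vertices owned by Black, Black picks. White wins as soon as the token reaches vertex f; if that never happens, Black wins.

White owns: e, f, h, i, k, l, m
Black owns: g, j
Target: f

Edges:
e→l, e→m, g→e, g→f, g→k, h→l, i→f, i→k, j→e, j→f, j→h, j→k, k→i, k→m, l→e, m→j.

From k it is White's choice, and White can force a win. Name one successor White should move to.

i

A0 = {f}
A1: add {i} — i (White) has i→f.
A2: add {k} — k (White) has k→i.
A3 = A2; e.g. e (White) has no edge into A2. Fixed point.
From k, successor i is in the attractor (rank 1); the other successor m is not.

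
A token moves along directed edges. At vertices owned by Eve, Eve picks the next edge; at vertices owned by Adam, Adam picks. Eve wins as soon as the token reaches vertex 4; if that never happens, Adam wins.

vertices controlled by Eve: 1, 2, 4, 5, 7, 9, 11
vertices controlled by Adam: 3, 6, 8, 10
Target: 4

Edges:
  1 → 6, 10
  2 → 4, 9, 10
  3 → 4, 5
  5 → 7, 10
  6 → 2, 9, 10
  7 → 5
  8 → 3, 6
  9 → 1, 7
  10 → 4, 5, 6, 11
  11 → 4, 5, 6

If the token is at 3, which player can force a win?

A0 = {4}
A1: add {2, 11} — 2 (Eve) has 2→4; 11 (Eve) has 11→4.
A2 = A1; e.g. 1 (Eve) has no edge into A1. Fixed point.
3 never enters the attractor, so Adam can avoid the target forever.

Adam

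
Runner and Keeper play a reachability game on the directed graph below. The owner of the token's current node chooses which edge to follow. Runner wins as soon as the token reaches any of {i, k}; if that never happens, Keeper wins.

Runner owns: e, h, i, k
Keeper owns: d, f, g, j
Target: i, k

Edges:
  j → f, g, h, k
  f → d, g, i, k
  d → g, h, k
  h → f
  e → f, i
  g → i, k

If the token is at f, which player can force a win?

A0 = {i, k}
A1: add {e, g} — e (Runner) has e→i; g (Keeper): all of {i, k} already in.
A2 = A1; e.g. d (Keeper) can still go to h. Fixed point.
f never enters the attractor, so Keeper can avoid the target forever.

Keeper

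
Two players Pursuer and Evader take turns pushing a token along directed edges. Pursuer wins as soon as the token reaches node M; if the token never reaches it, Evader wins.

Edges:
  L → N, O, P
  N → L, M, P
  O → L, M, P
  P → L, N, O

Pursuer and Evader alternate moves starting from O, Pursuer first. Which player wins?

Track states (vertex, player-to-move).
A0 = {(M,Pursuer), (M,Evader)}
A1: add {(N,Pursuer), (O,Pursuer)}.
(O,Pursuer) ∈ A1 ⇒ Pursuer forces the target.

Pursuer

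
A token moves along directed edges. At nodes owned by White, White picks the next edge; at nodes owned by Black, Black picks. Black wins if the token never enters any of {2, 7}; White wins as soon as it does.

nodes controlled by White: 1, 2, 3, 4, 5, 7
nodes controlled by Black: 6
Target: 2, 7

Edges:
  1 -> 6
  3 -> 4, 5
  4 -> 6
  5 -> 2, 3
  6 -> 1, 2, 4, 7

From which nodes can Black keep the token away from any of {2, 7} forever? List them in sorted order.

A0 = {2, 7}
A1: add {5} — 5 (White) has 5→2.
A2: add {3} — 3 (White) has 3→5.
A3 = A2; e.g. 1 (White) has no edge into A2. Fixed point.
White's attractor = {2, 3, 5, 7}; Black avoids the target exactly from the complement.

1, 4, 6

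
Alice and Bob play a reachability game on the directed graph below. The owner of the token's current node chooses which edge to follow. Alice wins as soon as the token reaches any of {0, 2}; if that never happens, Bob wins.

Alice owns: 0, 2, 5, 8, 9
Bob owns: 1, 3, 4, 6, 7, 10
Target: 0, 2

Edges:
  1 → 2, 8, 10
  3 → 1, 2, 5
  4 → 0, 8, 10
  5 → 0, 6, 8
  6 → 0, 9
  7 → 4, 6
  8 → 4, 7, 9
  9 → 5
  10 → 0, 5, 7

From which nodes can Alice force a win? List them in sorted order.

A0 = {0, 2}
A1: add {5} — 5 (Alice) has 5→0.
A2: add {9} — 9 (Alice) has 9→5.
A3: add {6, 8} — 6 (Bob): all of {0, 9} already in; 8 (Alice) has 8→9.
A4 = A3; e.g. 1 (Bob) can still go to 10. Fixed point.
Alice's winning region = {0, 2, 5, 6, 8, 9}.

0, 2, 5, 6, 8, 9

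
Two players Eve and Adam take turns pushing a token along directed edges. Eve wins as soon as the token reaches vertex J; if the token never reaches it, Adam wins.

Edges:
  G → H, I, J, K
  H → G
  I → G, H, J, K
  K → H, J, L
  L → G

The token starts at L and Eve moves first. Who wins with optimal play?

Track states (vertex, player-to-move).
A0 = {(J,Eve), (J,Adam)}
A1: add {(G,Eve), (I,Eve), (K,Eve)}.
A2: add {(H,Adam), (L,Adam)}.
A3 = A2; e.g. (G,Adam) stays out. (L,Eve) never enters ⇒ Adam avoids the target.

Adam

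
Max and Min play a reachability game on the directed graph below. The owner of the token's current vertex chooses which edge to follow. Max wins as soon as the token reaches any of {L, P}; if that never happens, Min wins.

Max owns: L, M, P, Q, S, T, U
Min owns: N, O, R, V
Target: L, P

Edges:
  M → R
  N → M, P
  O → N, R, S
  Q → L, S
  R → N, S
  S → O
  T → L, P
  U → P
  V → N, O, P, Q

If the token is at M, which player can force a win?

Min

A0 = {L, P}
A1: add {Q, T, U} — Q (Max) has Q→L; T (Max) has T→L; U (Max) has U→P.
A2 = A1; e.g. M (Max) has no edge into A1. Fixed point.
M never enters the attractor, so Min can avoid the target forever.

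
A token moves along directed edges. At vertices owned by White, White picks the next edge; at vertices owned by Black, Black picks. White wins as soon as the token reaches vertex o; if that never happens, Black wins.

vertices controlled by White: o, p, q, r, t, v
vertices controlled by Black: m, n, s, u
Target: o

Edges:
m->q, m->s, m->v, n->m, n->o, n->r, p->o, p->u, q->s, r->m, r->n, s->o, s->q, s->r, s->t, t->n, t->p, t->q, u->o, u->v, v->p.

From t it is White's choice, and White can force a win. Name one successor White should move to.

p

A0 = {o}
A1: add {p} — p (White) has p→o.
A2: add {t, v} — t (White) has t→p; v (White) has v→p.
A3: add {u} — u (Black): all of {o, v} already in.
A4 = A3; e.g. m (Black) can still go to q. Fixed point.
From t, successor p is in the attractor (rank 1); the other successors n, q are not.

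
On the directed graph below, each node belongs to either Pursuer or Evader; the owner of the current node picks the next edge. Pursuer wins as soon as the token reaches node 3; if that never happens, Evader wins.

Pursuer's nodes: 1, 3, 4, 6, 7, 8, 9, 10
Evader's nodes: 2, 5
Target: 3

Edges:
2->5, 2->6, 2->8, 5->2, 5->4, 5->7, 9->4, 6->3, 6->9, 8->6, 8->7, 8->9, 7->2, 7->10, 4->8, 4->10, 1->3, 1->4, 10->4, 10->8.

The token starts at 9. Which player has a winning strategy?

A0 = {3}
A1: add {1, 6} — 1 (Pursuer) has 1→3; 6 (Pursuer) has 6→3.
A2: add {8} — 8 (Pursuer) has 8→6.
A3: add {4, 10} — 4 (Pursuer) has 4→8; 10 (Pursuer) has 10→8.
A4: add {7, 9} — 7 (Pursuer) has 7→10; 9 (Pursuer) has 9→4.
A5 = A4; e.g. 2 (Evader) can still go to 5. Fixed point.
9 ∈ A4, so Pursuer can force the target.

Pursuer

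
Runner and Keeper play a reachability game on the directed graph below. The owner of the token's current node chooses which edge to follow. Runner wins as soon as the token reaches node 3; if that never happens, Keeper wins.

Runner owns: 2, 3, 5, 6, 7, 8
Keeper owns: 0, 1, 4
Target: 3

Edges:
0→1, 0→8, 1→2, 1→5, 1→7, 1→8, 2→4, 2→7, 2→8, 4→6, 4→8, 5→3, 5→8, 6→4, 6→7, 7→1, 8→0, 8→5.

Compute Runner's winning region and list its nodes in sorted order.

2, 3, 5, 8

A0 = {3}
A1: add {5} — 5 (Runner) has 5→3.
A2: add {8} — 8 (Runner) has 8→5.
A3: add {2} — 2 (Runner) has 2→8.
A4 = A3; e.g. 0 (Keeper) can still go to 1. Fixed point.
Runner's winning region = {2, 3, 5, 8}.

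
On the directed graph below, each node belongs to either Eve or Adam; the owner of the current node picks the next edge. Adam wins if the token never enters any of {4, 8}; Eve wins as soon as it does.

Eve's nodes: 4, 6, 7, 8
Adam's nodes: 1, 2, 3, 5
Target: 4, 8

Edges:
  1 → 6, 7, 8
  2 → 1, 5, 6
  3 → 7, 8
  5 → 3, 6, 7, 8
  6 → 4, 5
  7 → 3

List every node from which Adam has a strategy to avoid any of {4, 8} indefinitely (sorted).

1, 2, 3, 5, 7

A0 = {4, 8}
A1: add {6} — 6 (Eve) has 6→4.
A2 = A1; e.g. 1 (Adam) can still go to 7. Fixed point.
Eve's attractor = {4, 6, 8}; Adam avoids the target exactly from the complement.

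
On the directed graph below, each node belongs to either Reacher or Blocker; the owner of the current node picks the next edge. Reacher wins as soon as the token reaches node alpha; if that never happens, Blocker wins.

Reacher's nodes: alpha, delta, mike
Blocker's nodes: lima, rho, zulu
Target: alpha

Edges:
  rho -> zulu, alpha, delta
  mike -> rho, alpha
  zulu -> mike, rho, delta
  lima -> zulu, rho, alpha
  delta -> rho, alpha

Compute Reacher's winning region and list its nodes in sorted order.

alpha, delta, mike

A0 = {alpha}
A1: add {delta, mike} — mike (Reacher) has mike→alpha; delta (Reacher) has delta→alpha.
A2 = A1; e.g. zulu (Blocker) can still go to rho. Fixed point.
Reacher's winning region = {alpha, delta, mike}.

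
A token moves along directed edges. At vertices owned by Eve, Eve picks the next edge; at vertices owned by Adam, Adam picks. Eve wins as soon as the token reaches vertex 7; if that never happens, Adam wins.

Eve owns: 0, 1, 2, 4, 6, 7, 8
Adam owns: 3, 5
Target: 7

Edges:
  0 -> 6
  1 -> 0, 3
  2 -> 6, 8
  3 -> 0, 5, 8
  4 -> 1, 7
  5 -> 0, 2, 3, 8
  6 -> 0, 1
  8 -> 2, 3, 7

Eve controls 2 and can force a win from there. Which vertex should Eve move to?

A0 = {7}
A1: add {4, 8} — 4 (Eve) has 4→7; 8 (Eve) has 8→7.
A2: add {2} — 2 (Eve) has 2→8.
A3 = A2; e.g. 0 (Eve) has no edge into A2. Fixed point.
From 2, successor 8 is in the attractor (rank 1); the other successor 6 is not.

8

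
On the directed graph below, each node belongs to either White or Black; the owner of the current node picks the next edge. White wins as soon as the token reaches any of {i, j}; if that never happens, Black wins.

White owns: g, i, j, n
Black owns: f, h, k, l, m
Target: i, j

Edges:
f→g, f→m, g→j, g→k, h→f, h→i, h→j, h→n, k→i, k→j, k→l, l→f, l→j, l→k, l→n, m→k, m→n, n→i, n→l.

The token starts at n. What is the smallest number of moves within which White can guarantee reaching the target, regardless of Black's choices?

1

A0 = {i, j}
A1: add {g, n} — g (White) has g→j; n (White) has n→i.
A2 = A1; e.g. f (Black) can still go to m. Fixed point.
n enters the attractor at level 1, so White can force the target in 1 move from there.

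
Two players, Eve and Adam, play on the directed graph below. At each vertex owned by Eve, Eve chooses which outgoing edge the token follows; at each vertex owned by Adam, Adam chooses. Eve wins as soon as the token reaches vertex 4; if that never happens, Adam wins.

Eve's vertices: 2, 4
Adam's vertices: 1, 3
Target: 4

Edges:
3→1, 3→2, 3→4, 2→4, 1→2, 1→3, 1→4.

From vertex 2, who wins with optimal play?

A0 = {4}
A1: add {2} — 2 (Eve) has 2→4.
A2 = A1; e.g. 1 (Adam) can still go to 3. Fixed point.
2 ∈ A1, so Eve can force the target.

Eve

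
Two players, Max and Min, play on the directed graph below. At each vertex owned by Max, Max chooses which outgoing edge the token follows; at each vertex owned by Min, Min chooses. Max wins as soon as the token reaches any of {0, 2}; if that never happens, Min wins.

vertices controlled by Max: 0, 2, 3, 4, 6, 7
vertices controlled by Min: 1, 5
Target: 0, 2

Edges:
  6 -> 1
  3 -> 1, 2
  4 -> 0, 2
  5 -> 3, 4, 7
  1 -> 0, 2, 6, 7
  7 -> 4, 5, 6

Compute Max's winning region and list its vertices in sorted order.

A0 = {0, 2}
A1: add {3, 4} — 3 (Max) has 3→2; 4 (Max) has 4→0.
A2: add {7} — 7 (Max) has 7→4.
A3: add {5} — 5 (Min): all of {3, 4, 7} already in.
A4 = A3; e.g. 1 (Min) can still go to 6. Fixed point.
Max's winning region = {0, 2, 3, 4, 5, 7}.

0, 2, 3, 4, 5, 7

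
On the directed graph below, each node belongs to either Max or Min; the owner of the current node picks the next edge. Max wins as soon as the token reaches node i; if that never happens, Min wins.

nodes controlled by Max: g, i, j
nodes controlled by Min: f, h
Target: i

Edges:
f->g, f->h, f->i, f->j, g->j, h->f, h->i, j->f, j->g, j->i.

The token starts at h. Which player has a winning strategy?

Min

A0 = {i}
A1: add {j} — j (Max) has j→i.
A2: add {g} — g (Max) has g→j.
A3 = A2; e.g. f (Min) can still go to h. Fixed point.
h never enters the attractor, so Min can avoid the target forever.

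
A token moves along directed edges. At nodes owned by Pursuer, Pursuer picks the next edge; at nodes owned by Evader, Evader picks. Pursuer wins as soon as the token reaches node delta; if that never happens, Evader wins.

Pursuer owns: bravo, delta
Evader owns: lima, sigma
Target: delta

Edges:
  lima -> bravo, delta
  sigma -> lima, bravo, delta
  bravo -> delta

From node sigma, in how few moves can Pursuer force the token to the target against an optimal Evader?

A0 = {delta}
A1: add {bravo} — bravo (Pursuer) has bravo→delta.
A2: add {lima} — lima (Evader): all of {bravo, delta} already in.
A3: add {sigma} — sigma (Evader): all of {lima, bravo, delta} already in.
A3 = all vertices. Fixed point.
sigma enters the attractor at level 3, so Pursuer can force the target in 3 moves from there.

3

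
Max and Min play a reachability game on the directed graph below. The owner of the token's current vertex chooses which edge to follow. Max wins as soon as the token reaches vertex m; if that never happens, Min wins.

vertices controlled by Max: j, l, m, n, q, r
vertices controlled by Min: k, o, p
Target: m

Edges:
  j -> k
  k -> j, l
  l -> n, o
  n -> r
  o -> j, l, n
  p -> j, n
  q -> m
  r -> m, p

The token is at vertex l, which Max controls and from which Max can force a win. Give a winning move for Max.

A0 = {m}
A1: add {q, r} — q (Max) has q→m; r (Max) has r→m.
A2: add {n} — n (Max) has n→r.
A3: add {l} — l (Max) has l→n.
A4 = A3; e.g. j (Max) has no edge into A3. Fixed point.
From l, successor n is in the attractor (rank 2); the other successor o is not.

n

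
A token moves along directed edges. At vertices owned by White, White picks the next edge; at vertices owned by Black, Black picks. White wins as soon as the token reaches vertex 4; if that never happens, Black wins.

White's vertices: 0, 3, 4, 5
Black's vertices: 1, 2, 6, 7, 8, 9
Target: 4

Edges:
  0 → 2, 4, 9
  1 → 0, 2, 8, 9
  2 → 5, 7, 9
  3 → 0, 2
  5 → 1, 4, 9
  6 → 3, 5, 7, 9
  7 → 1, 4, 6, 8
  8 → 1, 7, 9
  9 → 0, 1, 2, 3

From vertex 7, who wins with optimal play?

Black

A0 = {4}
A1: add {0, 5} — 0 (White) has 0→4; 5 (White) has 5→4.
A2: add {3} — 3 (White) has 3→0.
A3 = A2; e.g. 1 (Black) can still go to 2. Fixed point.
7 never enters the attractor, so Black can avoid the target forever.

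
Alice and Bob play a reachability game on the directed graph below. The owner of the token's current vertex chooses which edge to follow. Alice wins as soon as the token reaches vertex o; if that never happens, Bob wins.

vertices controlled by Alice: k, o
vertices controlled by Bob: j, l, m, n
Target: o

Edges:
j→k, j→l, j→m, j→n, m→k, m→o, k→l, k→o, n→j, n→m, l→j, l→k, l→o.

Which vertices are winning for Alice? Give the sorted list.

k, m, o

A0 = {o}
A1: add {k} — k (Alice) has k→o.
A2: add {m} — m (Bob): all of {k, o} already in.
A3 = A2; e.g. j (Bob) can still go to l. Fixed point.
Alice's winning region = {k, m, o}.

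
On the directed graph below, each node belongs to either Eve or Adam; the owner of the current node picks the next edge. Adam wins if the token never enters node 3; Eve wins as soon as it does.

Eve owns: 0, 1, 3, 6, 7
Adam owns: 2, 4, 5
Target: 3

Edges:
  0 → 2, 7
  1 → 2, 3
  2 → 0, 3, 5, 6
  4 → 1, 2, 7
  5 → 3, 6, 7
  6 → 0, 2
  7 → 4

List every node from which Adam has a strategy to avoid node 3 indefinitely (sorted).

0, 2, 4, 5, 6, 7

A0 = {3}
A1: add {1} — 1 (Eve) has 1→3.
A2 = A1; e.g. 0 (Eve) has no edge into A1. Fixed point.
Eve's attractor = {1, 3}; Adam avoids the target exactly from the complement.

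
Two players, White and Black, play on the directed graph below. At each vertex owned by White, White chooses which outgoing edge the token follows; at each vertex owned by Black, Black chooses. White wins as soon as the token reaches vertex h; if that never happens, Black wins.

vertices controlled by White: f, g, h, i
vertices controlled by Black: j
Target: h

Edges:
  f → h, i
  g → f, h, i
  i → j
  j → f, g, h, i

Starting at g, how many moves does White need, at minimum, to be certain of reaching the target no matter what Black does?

A0 = {h}
A1: add {f, g} — f (White) has f→h; g (White) has g→h.
A2 = A1; e.g. i (White) has no edge into A1. Fixed point.
g enters the attractor at level 1, so White can force the target in 1 move from there.

1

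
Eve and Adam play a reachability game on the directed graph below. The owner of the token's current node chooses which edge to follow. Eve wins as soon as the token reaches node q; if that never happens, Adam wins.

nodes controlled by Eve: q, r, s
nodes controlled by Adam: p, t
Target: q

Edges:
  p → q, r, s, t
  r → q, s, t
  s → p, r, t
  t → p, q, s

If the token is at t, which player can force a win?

Adam

A0 = {q}
A1: add {r} — r (Eve) has r→q.
A2: add {s} — s (Eve) has s→r.
A3 = A2; e.g. p (Adam) can still go to t. Fixed point.
t never enters the attractor, so Adam can avoid the target forever.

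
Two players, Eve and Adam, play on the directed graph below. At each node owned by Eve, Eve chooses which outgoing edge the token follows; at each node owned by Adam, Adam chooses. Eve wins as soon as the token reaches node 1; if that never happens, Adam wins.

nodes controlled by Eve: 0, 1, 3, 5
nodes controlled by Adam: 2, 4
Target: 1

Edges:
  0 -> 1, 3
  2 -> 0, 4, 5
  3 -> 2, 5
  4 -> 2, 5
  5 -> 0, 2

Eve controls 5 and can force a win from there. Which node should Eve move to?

A0 = {1}
A1: add {0} — 0 (Eve) has 0→1.
A2: add {5} — 5 (Eve) has 5→0.
A3: add {3} — 3 (Eve) has 3→5.
A4 = A3; e.g. 2 (Adam) can still go to 4. Fixed point.
From 5, successor 0 is in the attractor (rank 1); the other successor 2 is not.

0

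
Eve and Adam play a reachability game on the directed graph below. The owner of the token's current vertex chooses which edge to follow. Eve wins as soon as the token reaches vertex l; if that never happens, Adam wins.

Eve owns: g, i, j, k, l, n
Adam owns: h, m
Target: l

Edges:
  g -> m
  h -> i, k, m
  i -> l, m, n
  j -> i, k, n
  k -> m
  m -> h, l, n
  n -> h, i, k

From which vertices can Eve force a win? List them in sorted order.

i, j, l, n

A0 = {l}
A1: add {i} — i (Eve) has i→l.
A2: add {j, n} — j (Eve) has j→i; n (Eve) has n→i.
A3 = A2; e.g. g (Eve) has no edge into A2. Fixed point.
Eve's winning region = {i, j, l, n}.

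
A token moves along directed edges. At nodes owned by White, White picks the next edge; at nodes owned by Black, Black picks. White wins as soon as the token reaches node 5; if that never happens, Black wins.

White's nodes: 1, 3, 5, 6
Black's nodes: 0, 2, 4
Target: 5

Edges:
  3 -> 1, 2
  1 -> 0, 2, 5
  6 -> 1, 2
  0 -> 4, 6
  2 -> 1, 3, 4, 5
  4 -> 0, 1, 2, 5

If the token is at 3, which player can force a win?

A0 = {5}
A1: add {1} — 1 (White) has 1→5.
A2: add {3, 6} — 3 (White) has 3→1; 6 (White) has 6→1.
A3 = A2; e.g. 0 (Black) can still go to 4. Fixed point.
3 ∈ A2, so White can force the target.

White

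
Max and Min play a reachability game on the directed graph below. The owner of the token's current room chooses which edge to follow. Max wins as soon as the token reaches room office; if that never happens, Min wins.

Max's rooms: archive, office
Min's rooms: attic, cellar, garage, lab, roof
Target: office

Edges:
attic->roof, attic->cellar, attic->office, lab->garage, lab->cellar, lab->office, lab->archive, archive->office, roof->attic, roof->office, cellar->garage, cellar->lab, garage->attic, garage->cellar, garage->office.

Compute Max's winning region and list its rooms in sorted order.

archive, office

A0 = {office}
A1: add {archive} — archive (Max) has archive→office.
A2 = A1; e.g. roof (Min) can still go to attic. Fixed point.
Max's winning region = {archive, office}.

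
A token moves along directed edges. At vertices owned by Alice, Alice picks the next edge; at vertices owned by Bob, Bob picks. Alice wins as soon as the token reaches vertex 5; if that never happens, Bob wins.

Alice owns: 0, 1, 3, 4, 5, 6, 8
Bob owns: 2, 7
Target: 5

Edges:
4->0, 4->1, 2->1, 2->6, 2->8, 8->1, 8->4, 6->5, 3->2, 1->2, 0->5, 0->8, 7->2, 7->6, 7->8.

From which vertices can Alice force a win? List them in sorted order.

0, 4, 5, 6, 8

A0 = {5}
A1: add {0, 6} — 0 (Alice) has 0→5; 6 (Alice) has 6→5.
A2: add {4} — 4 (Alice) has 4→0.
A3: add {8} — 8 (Alice) has 8→4.
A4 = A3; e.g. 1 (Alice) has no edge into A3. Fixed point.
Alice's winning region = {0, 4, 5, 6, 8}.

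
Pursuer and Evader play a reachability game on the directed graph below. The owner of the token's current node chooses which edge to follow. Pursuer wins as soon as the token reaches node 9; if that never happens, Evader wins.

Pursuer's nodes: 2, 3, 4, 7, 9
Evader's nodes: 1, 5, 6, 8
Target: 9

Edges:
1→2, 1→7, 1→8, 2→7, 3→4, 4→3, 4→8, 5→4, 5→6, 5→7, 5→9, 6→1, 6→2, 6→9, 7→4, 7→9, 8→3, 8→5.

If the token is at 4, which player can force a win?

Evader

A0 = {9}
A1: add {7} — 7 (Pursuer) has 7→9.
A2: add {2} — 2 (Pursuer) has 2→7.
A3 = A2; e.g. 1 (Evader) can still go to 8. Fixed point.
4 never enters the attractor, so Evader can avoid the target forever.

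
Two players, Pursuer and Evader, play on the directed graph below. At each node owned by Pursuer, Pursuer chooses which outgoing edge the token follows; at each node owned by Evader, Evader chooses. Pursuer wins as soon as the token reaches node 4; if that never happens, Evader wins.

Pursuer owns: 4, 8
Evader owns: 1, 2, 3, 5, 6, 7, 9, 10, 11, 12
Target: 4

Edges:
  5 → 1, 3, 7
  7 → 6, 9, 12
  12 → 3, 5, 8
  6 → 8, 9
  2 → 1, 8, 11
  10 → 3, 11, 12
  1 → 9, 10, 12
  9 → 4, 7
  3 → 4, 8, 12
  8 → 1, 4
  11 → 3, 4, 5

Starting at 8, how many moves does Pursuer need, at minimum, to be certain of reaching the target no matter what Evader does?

1

A0 = {4}
A1: add {8} — 8 (Pursuer) has 8→4.
A2 = A1; e.g. 1 (Evader) can still go to 9. Fixed point.
8 enters the attractor at level 1, so Pursuer can force the target in 1 move from there.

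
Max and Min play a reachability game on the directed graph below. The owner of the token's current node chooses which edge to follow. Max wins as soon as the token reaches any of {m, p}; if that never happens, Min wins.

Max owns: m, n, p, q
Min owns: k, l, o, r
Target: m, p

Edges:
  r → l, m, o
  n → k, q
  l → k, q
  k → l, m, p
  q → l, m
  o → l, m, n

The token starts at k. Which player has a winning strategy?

Min

A0 = {m, p}
A1: add {q} — q (Max) has q→m.
A2: add {n} — n (Max) has n→q.
A3 = A2; e.g. k (Min) can still go to l. Fixed point.
k never enters the attractor, so Min can avoid the target forever.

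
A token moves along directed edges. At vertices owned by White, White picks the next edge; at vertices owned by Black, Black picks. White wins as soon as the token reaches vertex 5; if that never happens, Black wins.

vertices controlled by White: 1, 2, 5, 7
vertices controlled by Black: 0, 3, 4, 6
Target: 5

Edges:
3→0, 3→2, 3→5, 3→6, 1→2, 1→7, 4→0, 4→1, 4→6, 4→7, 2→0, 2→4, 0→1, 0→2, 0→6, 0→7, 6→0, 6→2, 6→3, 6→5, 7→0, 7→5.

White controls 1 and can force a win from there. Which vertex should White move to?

7

A0 = {5}
A1: add {7} — 7 (White) has 7→5.
A2: add {1} — 1 (White) has 1→7.
A3 = A2; e.g. 0 (Black) can still go to 2. Fixed point.
From 1, successor 7 is in the attractor (rank 1); the other successor 2 is not.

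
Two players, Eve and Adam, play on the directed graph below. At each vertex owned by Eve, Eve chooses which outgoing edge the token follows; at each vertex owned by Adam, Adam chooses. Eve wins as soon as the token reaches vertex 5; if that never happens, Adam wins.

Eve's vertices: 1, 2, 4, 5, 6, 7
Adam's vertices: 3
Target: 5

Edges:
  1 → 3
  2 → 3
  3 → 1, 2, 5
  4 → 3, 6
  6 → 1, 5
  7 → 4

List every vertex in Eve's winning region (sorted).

4, 5, 6, 7

A0 = {5}
A1: add {6} — 6 (Eve) has 6→5.
A2: add {4} — 4 (Eve) has 4→6.
A3: add {7} — 7 (Eve) has 7→4.
A4 = A3; e.g. 1 (Eve) has no edge into A3. Fixed point.
Eve's winning region = {4, 5, 6, 7}.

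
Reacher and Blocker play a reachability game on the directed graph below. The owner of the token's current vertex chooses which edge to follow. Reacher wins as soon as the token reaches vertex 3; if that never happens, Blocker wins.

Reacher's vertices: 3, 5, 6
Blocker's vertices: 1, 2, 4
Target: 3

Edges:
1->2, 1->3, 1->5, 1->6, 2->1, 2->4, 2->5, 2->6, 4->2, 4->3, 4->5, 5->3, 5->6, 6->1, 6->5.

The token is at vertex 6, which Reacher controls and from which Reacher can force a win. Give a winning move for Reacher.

A0 = {3}
A1: add {5} — 5 (Reacher) has 5→3.
A2: add {6} — 6 (Reacher) has 6→5.
A3 = A2; e.g. 1 (Blocker) can still go to 2. Fixed point.
From 6, successor 5 is in the attractor (rank 1); the other successor 1 is not.

5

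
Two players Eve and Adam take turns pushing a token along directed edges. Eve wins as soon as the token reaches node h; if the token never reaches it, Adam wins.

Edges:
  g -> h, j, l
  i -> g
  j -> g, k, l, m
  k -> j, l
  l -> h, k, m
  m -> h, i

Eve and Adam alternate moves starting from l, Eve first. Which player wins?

Track states (vertex, player-to-move).
A0 = {(h,Eve), (h,Adam)}
A1: add {(g,Eve), (l,Eve), (m,Eve)}.
(l,Eve) ∈ A1 ⇒ Eve forces the target.

Eve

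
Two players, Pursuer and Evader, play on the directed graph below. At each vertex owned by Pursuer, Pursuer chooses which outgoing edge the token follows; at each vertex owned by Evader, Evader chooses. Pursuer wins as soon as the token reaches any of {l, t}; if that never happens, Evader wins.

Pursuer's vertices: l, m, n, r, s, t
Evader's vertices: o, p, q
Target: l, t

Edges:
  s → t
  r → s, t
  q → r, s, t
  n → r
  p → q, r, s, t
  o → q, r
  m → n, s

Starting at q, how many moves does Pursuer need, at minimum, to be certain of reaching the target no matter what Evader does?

A0 = {l, t}
A1: add {r, s} — r (Pursuer) has r→t; s (Pursuer) has s→t.
A2: add {m, n, q} — m (Pursuer) has m→s; n (Pursuer) has n→r; q (Evader): all of {r, s, t} already in.
q enters the attractor at level 2, so Pursuer can force the target in 2 moves from there.

2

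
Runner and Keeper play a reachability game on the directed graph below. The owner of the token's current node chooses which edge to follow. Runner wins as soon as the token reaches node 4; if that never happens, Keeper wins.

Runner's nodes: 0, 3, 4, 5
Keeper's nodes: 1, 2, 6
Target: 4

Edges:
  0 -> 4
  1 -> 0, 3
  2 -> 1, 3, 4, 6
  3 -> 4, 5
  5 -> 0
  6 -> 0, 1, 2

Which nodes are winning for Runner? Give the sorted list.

0, 1, 3, 4, 5

A0 = {4}
A1: add {0, 3} — 0 (Runner) has 0→4; 3 (Runner) has 3→4.
A2: add {1, 5} — 1 (Keeper): all of {0, 3} already in; 5 (Runner) has 5→0.
A3 = A2; e.g. 2 (Keeper) can still go to 6. Fixed point.
Runner's winning region = {0, 1, 3, 4, 5}.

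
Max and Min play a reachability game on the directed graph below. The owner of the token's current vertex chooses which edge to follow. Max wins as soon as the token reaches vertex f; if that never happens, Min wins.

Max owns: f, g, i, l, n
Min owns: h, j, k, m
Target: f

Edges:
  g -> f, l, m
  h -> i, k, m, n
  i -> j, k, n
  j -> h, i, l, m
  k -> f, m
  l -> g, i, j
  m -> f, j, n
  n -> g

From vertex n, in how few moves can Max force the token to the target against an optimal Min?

A0 = {f}
A1: add {g} — g (Max) has g→f.
A2: add {l, n} — l (Max) has l→g; n (Max) has n→g.
n enters the attractor at level 2, so Max can force the target in 2 moves from there.

2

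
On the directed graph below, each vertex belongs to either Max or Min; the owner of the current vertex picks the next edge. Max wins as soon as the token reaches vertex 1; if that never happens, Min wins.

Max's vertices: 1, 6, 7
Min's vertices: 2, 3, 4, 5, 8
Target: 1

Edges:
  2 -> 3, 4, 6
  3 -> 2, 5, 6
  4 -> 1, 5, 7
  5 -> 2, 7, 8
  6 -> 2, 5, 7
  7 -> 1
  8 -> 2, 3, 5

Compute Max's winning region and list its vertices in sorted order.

A0 = {1}
A1: add {7} — 7 (Max) has 7→1.
A2: add {6} — 6 (Max) has 6→7.
A3 = A2; e.g. 2 (Min) can still go to 3. Fixed point.
Max's winning region = {1, 6, 7}.

1, 6, 7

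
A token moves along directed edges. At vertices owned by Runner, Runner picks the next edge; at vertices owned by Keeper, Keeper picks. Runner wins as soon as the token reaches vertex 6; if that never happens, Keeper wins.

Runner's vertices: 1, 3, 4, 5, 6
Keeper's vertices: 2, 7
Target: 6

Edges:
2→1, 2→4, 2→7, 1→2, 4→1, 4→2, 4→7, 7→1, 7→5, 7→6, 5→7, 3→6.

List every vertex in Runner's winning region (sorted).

A0 = {6}
A1: add {3} — 3 (Runner) has 3→6.
A2 = A1; e.g. 1 (Runner) has no edge into A1. Fixed point.
Runner's winning region = {3, 6}.

3, 6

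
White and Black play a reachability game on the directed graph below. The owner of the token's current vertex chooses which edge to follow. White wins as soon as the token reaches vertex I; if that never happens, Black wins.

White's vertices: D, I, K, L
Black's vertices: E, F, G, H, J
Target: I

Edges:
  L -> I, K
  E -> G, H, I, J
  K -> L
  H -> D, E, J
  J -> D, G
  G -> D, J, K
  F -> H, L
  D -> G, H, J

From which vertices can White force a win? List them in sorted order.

A0 = {I}
A1: add {L} — L (White) has L→I.
A2: add {K} — K (White) has K→L.
A3 = A2; e.g. D (White) has no edge into A2. Fixed point.
White's winning region = {I, K, L}.

I, K, L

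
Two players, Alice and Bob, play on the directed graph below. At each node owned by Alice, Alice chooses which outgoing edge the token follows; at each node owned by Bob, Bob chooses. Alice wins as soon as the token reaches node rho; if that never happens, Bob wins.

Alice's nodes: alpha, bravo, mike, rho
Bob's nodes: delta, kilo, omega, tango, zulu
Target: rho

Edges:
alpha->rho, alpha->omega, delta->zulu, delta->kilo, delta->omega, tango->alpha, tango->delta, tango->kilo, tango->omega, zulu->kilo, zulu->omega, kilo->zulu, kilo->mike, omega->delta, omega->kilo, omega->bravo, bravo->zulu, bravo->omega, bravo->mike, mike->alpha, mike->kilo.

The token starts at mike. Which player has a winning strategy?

Alice

A0 = {rho}
A1: add {alpha} — alpha (Alice) has alpha→rho.
A2: add {mike} — mike (Alice) has mike→alpha.
mike ∈ A2, so Alice can force the target.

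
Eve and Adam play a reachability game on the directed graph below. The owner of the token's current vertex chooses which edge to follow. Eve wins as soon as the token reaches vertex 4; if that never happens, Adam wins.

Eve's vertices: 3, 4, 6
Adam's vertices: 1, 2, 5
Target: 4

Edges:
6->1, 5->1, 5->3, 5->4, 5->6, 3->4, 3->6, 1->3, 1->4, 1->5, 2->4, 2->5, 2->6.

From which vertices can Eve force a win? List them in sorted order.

3, 4

A0 = {4}
A1: add {3} — 3 (Eve) has 3→4.
A2 = A1; e.g. 1 (Adam) can still go to 5. Fixed point.
Eve's winning region = {3, 4}.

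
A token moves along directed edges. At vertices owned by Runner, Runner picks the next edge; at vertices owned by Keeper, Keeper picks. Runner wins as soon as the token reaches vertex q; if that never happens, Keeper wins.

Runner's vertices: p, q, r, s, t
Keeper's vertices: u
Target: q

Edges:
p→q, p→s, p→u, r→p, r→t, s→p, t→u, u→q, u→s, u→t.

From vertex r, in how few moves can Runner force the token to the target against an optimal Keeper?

2

A0 = {q}
A1: add {p} — p (Runner) has p→q.
A2: add {r, s} — r (Runner) has r→p; s (Runner) has s→p.
A3 = A2; e.g. t (Runner) has no edge into A2. Fixed point.
r enters the attractor at level 2, so Runner can force the target in 2 moves from there.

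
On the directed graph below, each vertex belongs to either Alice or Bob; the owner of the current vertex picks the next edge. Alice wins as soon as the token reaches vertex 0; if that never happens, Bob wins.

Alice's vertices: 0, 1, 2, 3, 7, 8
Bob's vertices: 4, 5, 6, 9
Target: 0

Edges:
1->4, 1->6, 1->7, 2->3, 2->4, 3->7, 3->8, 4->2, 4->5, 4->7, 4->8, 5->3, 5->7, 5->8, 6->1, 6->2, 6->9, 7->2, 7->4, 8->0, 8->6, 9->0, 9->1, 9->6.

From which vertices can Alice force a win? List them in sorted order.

A0 = {0}
A1: add {8} — 8 (Alice) has 8→0.
A2: add {3} — 3 (Alice) has 3→8.
A3: add {2} — 2 (Alice) has 2→3.
A4: add {7} — 7 (Alice) has 7→2.
A5: add {1, 5} — 1 (Alice) has 1→7; 5 (Bob): all of {3, 7, 8} already in.
A6: add {4} — 4 (Bob): all of {2, 5, 7, 8} already in.
A7 = A6; e.g. 6 (Bob) can still go to 9. Fixed point.
Alice's winning region = {0, 1, 2, 3, 4, 5, 7, 8}.

0, 1, 2, 3, 4, 5, 7, 8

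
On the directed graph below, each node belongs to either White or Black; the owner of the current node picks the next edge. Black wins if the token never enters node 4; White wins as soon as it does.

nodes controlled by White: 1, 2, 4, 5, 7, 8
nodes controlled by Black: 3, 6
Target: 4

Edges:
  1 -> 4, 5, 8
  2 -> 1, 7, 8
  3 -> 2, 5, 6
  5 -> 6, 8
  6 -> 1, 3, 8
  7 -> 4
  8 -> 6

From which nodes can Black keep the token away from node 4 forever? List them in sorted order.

A0 = {4}
A1: add {1, 7} — 1 (White) has 1→4; 7 (White) has 7→4.
A2: add {2} — 2 (White) has 2→1.
A3 = A2; e.g. 3 (Black) can still go to 5. Fixed point.
White's attractor = {1, 2, 4, 7}; Black avoids the target exactly from the complement.

3, 5, 6, 8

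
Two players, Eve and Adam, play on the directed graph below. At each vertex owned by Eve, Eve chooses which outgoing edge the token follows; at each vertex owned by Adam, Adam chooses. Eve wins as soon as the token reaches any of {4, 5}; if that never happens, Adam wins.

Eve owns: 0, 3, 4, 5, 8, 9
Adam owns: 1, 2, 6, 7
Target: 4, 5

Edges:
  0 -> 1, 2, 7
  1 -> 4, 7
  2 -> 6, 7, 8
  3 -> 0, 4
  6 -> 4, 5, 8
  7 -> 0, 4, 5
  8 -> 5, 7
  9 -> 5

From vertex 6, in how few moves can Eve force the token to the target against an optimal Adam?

2

A0 = {4, 5}
A1: add {3, 8, 9} — 3 (Eve) has 3→4; 8 (Eve) has 8→5; 9 (Eve) has 9→5.
A2: add {6} — 6 (Adam): all of {4, 5, 8} already in.
A3 = A2; e.g. 0 (Eve) has no edge into A2. Fixed point.
6 enters the attractor at level 2, so Eve can force the target in 2 moves from there.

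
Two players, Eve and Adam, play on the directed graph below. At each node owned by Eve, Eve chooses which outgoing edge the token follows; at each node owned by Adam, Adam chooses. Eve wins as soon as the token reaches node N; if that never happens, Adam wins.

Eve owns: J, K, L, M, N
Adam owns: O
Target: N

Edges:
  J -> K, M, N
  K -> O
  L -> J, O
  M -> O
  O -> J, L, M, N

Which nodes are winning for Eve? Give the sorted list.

A0 = {N}
A1: add {J} — J (Eve) has J→N.
A2: add {L} — L (Eve) has L→J.
A3 = A2; e.g. K (Eve) has no edge into A2. Fixed point.
Eve's winning region = {J, L, N}.

J, L, N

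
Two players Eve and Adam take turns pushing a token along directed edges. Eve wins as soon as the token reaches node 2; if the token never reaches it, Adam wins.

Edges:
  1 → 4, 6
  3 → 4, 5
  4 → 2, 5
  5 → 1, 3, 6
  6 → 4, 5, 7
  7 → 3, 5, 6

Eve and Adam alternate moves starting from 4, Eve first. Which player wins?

Track states (vertex, player-to-move).
A0 = {(2,Eve), (2,Adam)}
A1: add {(4,Eve)}.
(4,Eve) ∈ A1 ⇒ Eve forces the target.

Eve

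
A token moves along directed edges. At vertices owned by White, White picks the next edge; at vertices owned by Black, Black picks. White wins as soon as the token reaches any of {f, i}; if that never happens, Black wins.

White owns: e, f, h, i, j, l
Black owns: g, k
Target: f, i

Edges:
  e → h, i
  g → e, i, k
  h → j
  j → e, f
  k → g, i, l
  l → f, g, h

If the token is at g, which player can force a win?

Black

A0 = {f, i}
A1: add {e, j, l} — e (White) has e→i; j (White) has j→f; l (White) has l→f.
A2: add {h} — h (White) has h→j.
A3 = A2; e.g. g (Black) can still go to k. Fixed point.
g never enters the attractor, so Black can avoid the target forever.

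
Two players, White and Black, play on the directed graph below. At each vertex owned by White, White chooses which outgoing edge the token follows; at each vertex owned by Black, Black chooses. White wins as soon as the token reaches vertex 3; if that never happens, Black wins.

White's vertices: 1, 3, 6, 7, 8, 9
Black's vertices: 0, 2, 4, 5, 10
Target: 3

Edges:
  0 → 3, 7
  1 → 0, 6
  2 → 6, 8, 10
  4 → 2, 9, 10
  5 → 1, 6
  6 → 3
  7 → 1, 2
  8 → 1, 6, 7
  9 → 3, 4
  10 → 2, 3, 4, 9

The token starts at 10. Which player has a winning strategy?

A0 = {3}
A1: add {6, 9} — 6 (White) has 6→3; 9 (White) has 9→3.
A2: add {1, 8} — 1 (White) has 1→6; 8 (White) has 8→6.
A3: add {5, 7} — 5 (Black): all of {1, 6} already in; 7 (White) has 7→1.
A4: add {0} — 0 (Black): all of {3, 7} already in.
A5 = A4; e.g. 2 (Black) can still go to 10. Fixed point.
10 never enters the attractor, so Black can avoid the target forever.

Black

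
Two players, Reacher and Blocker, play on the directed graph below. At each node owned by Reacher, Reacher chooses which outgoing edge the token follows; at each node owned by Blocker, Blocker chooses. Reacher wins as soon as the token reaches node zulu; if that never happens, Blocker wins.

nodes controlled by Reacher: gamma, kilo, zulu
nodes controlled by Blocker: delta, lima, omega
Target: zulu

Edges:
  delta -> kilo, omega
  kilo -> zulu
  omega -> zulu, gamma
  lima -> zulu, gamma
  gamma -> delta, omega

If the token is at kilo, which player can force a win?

A0 = {zulu}
A1: add {kilo} — kilo (Reacher) has kilo→zulu.
A2 = A1; e.g. delta (Blocker) can still go to omega. Fixed point.
kilo ∈ A1, so Reacher can force the target.

Reacher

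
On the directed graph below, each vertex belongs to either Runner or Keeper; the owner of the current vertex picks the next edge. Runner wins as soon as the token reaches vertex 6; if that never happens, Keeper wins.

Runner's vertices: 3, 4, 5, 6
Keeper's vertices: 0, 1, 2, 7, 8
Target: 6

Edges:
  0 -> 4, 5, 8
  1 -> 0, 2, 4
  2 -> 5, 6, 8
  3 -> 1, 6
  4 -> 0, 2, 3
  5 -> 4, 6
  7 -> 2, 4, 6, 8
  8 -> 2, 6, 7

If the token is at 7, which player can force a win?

Keeper

A0 = {6}
A1: add {3, 5} — 3 (Runner) has 3→6; 5 (Runner) has 5→6.
A2: add {4} — 4 (Runner) has 4→3.
A3 = A2; e.g. 0 (Keeper) can still go to 8. Fixed point.
7 never enters the attractor, so Keeper can avoid the target forever.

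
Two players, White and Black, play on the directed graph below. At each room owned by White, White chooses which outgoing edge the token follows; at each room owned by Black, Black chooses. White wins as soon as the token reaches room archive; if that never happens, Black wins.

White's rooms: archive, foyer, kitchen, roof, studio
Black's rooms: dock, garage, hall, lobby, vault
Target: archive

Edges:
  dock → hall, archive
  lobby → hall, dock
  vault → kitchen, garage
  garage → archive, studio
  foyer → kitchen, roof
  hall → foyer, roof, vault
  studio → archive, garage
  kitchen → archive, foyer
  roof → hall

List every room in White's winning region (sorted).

A0 = {archive}
A1: add {kitchen, studio} — kitchen (White) has kitchen→archive; studio (White) has studio→archive.
A2: add {foyer, garage} — foyer (White) has foyer→kitchen; garage (Black): all of {archive, studio} already in.
A3: add {vault} — vault (Black): all of {kitchen, garage} already in.
A4 = A3; e.g. hall (Black) can still go to roof. Fixed point.
White's winning region = {archive, foyer, garage, kitchen, studio, vault}.

archive, foyer, garage, kitchen, studio, vault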